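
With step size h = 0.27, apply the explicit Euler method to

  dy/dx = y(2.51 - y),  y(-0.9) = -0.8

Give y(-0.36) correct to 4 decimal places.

Euler: y_{n+1} = y_n + h·f(x_n, y_n).
x=-0.900000, y=-0.800000: f=-2.648000 → y ← -0.800000 + 0.27·(-2.648000) = -1.514960
x=-0.630000, y=-1.514960: f=-6.097653 → y ← -1.514960 + 0.27·(-6.097653) = -3.161326
y(-0.36) ≈ -3.1613

-3.1613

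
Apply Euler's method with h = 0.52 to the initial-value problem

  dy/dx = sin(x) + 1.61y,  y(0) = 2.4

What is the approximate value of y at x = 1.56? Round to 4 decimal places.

15.8058

Euler: y_{n+1} = y_n + h·f(x_n, y_n).
x=0.000000, y=2.400000: f=3.864000 → y ← 2.400000 + 0.52·3.864000 = 4.409280
x=0.520000, y=4.409280: f=7.595821 → y ← 4.409280 + 0.52·7.595821 = 8.359107
x=1.040000, y=8.359107: f=14.320566 → y ← 8.359107 + 0.52·14.320566 = 15.805801
y(1.56) ≈ 15.8058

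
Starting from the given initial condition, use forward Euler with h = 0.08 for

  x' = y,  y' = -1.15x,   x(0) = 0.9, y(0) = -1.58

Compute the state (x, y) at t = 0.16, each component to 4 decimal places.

0.6406, -1.7340

Euler on (x,y): x_{n+1} = x_n + h·x', y_{n+1} = y_n + h·y'.
0.000000: (0.900000, -1.580000); f=(-1.580000, -1.035000) → (0.773600, -1.662800)
0.080000: (0.773600, -1.662800); f=(-1.662800, -0.889640) → (0.640576, -1.733971)
(x(0.16), y(0.16)) ≈ (0.6406, -1.7340)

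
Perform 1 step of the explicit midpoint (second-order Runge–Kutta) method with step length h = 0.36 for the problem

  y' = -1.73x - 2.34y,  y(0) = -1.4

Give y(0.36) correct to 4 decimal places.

-0.8295

Midpoint: k1 = f(x_n, y_n); k2 = f(x_n + h/2, y_n + (h/2)·k1); y_{n+1} = y_n + h·k2.
x=0.000000, y=-1.400000:
  k1 = f(0.000000, -1.400000) = 3.276000
  k2 = f(0.180000, -0.810320) = 1.584749
  y ← -1.400000 + 0.36·1.584749 = -0.829490
y(0.36) ≈ -0.8295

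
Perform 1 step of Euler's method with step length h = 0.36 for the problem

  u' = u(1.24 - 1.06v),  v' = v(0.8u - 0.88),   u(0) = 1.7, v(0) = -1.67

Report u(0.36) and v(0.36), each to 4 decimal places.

Euler on (u,v): u_{n+1} = u_n + h·u', v_{n+1} = v_n + h·v'.
0.000000: (1.700000, -1.670000); f=(5.117340, -0.801600) → (3.542242, -1.958576)
(u(0.36), v(0.36)) ≈ (3.5422, -1.9586)

3.5422, -1.9586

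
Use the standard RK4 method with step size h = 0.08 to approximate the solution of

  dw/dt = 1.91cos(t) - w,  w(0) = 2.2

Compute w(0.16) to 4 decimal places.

RK4: k1 = f(t_n, w_n); k2 = f(t_n + h/2, w_n + (h/2)·k1); k3 = f(t_n + h/2, w_n + (h/2)·k2); k4 = f(t_n + h, w_n + h·k3); w_{n+1} = w_n + (h/6)·(k1 + 2k2 + 2k3 + k4).
t=0.000000, w=2.200000:
  k1 = f(0.000000, 2.200000) = -0.290000
  k2 = f(0.040000, 2.188400) = -0.279928
  k3 = f(0.040000, 2.188803) = -0.280331
  k4 = f(0.080000, 2.177574) = -0.273682
  w ← 2.200000 + (0.08/6)·(k1 + 2k2 + 2k3 + k4) = 2.177544
t=0.080000, w=2.177544:
  k1 = f(0.080000, 2.177544) = -0.273653
  k2 = f(0.120000, 2.166598) = -0.270333
  k3 = f(0.120000, 2.166731) = -0.270466
  k4 = f(0.160000, 2.155907) = -0.270303
  w ← 2.177544 + (0.08/6)·(k1 + 2k2 + 2k3 + k4) = 2.155870
w(0.16) ≈ 2.1559

2.1559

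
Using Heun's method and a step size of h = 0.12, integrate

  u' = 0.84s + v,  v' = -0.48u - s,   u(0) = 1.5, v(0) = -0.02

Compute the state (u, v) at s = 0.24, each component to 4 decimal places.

Heun on (u,v): k1 = f(s_n, state_n); k2 = f(s_n + h, state_n + h·k1); state_{n+1} = state_n + (h/2)·(k1 + k2).
0.000000: (1.500000, -0.020000)
  k1 = (-0.020000, -0.720000)
  predictor → (1.497600, -0.106400)
  k2 = (-0.005600, -0.838848)
  → (1.498464, -0.113531)
0.120000: (1.498464, -0.113531)
  k1 = (-0.012731, -0.839263)
  predictor → (1.496936, -0.214242)
  k2 = (-0.012642, -0.958529)
  → (1.496942, -0.221398)
(u(0.24), v(0.24)) ≈ (1.4969, -0.2214)

1.4969, -0.2214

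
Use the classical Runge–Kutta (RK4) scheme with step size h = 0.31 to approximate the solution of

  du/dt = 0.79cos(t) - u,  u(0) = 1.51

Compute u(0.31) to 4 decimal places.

1.3145

RK4: k1 = f(t_n, u_n); k2 = f(t_n + h/2, u_n + (h/2)·k1); k3 = f(t_n + h/2, u_n + (h/2)·k2); k4 = f(t_n + h, u_n + h·k3); u_{n+1} = u_n + (h/6)·(k1 + 2k2 + 2k3 + k4).
t=0.000000, u=1.510000:
  k1 = f(0.000000, 1.510000) = -0.720000
  k2 = f(0.155000, 1.398400) = -0.617871
  k3 = f(0.155000, 1.414230) = -0.633701
  k4 = f(0.310000, 1.313553) = -0.561209
  u ← 1.510000 + (0.31/6)·(k1 + 2k2 + 2k3 + k4) = 1.314475
u(0.31) ≈ 1.3145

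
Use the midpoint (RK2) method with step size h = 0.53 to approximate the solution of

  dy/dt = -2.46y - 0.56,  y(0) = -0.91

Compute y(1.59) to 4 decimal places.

-0.3388

Midpoint: k1 = f(t_n, y_n); k2 = f(t_n + h/2, y_n + (h/2)·k1); y_{n+1} = y_n + h·k2.
t=0.000000, y=-0.910000:
  k1 = f(0.000000, -0.910000) = 1.678600
  k2 = f(0.265000, -0.465171) = 0.584321
  y ← -0.910000 + 0.53·0.584321 = -0.600310
t=0.530000, y=-0.600310:
  k1 = f(0.530000, -0.600310) = 0.916763
  k2 = f(0.795000, -0.357368) = 0.319125
  y ← -0.600310 + 0.53·0.319125 = -0.431174
t=1.060000, y=-0.431174:
  k1 = f(1.060000, -0.431174) = 0.500687
  k2 = f(1.325000, -0.298492) = 0.174289
  y ← -0.431174 + 0.53·0.174289 = -0.338800
y(1.59) ≈ -0.3388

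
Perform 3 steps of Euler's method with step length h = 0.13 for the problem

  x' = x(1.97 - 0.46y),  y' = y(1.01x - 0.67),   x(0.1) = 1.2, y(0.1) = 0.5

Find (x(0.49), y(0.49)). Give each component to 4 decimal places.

2.1987, 0.6805

Euler on (x,y): x_{n+1} = x_n + h·x', y_{n+1} = y_n + h·y'.
0.100000: (1.200000, 0.500000); f=(2.088000, 0.271000) → (1.471440, 0.535230)
0.230000: (1.471440, 0.535230); f=(2.536460, 0.436830) → (1.801180, 0.592018)
0.360000: (1.801180, 0.592018); f=(3.057812, 0.680342) → (2.198695, 0.680462)
(x(0.49), y(0.49)) ≈ (2.1987, 0.6805)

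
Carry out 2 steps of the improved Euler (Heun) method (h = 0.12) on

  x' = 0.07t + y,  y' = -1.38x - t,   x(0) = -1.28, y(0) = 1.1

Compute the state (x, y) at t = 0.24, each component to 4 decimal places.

Heun on (x,y): k1 = f(t_n, state_n); k2 = f(t_n + h, state_n + h·k1); state_{n+1} = state_n + (h/2)·(k1 + k2).
0.000000: (-1.280000, 1.100000)
  k1 = (1.100000, 1.766400)
  predictor → (-1.148000, 1.311968)
  k2 = (1.320368, 1.464240)
  → (-1.134778, 1.293838)
0.120000: (-1.134778, 1.293838)
  k1 = (1.302238, 1.445994)
  predictor → (-0.978509, 1.467358)
  k2 = (1.484158, 1.110343)
  → (-0.967594, 1.447219)
(x(0.24), y(0.24)) ≈ (-0.9676, 1.4472)

-0.9676, 1.4472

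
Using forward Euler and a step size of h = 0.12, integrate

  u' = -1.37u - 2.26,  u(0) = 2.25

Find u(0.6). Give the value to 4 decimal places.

Euler: u_{n+1} = u_n + h·f(x_n, u_n).
x=0.000000, u=2.250000: f=-5.342500 → u ← 2.250000 + 0.12·(-5.342500) = 1.608900
x=0.120000, u=1.608900: f=-4.464193 → u ← 1.608900 + 0.12·(-4.464193) = 1.073197
x=0.240000, u=1.073197: f=-3.730280 → u ← 1.073197 + 0.12·(-3.730280) = 0.625563
x=0.360000, u=0.625563: f=-3.117022 → u ← 0.625563 + 0.12·(-3.117022) = 0.251521
x=0.480000, u=0.251521: f=-2.604583 → u ← 0.251521 + 0.12·(-2.604583) = -0.061029
u(0.6) ≈ -0.0610

-0.0610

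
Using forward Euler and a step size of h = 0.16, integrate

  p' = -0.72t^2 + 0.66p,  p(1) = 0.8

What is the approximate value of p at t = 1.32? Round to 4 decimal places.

Euler: p_{n+1} = p_n + h·f(t_n, p_n).
t=1.000000, p=0.800000: f=-0.192000 → p ← 0.800000 + 0.16·(-0.192000) = 0.769280
t=1.160000, p=0.769280: f=-0.461107 → p ← 0.769280 + 0.16·(-0.461107) = 0.695503
p(1.32) ≈ 0.6955

0.6955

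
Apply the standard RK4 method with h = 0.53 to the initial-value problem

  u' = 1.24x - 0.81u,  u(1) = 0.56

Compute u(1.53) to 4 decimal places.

1.0507

RK4: k1 = f(x_n, u_n); k2 = f(x_n + h/2, u_n + (h/2)·k1); k3 = f(x_n + h/2, u_n + (h/2)·k2); k4 = f(x_n + h, u_n + h·k3); u_{n+1} = u_n + (h/6)·(k1 + 2k2 + 2k3 + k4).
x=1.000000, u=0.560000:
  k1 = f(1.000000, 0.560000) = 0.786400
  k2 = f(1.265000, 0.768396) = 0.946199
  k3 = f(1.265000, 0.810743) = 0.911898
  k4 = f(1.530000, 1.043306) = 1.052122
  u ← 0.560000 + (0.53/6)·(k1 + 2k2 + 2k3 + k4) = 1.050667
u(1.53) ≈ 1.0507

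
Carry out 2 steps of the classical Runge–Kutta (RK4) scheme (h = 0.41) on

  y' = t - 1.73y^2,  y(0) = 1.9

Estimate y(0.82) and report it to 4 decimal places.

RK4: k1 = f(t_n, y_n); k2 = f(t_n + h/2, y_n + (h/2)·k1); k3 = f(t_n + h/2, y_n + (h/2)·k2); k4 = f(t_n + h, y_n + h·k3); y_{n+1} = y_n + (h/6)·(k1 + 2k2 + 2k3 + k4).
t=0.000000, y=1.900000:
  k1 = f(0.000000, 1.900000) = -6.245300
  k2 = f(0.205000, 0.619714) = -0.459398
  k3 = f(0.205000, 1.805824) = -5.436527
  k4 = f(0.410000, -0.328976) = 0.222770
  y ← 1.900000 + (0.41/6)·(k1 + 2k2 + 2k3 + k4) = 0.682684
t=0.410000, y=0.682684:
  k1 = f(0.410000, 0.682684) = -0.396279
  k2 = f(0.615000, 0.601447) = -0.010807
  k3 = f(0.615000, 0.680469) = -0.186055
  k4 = f(0.820000, 0.606402) = 0.183840
  y ← 0.682684 + (0.41/6)·(k1 + 2k2 + 2k3 + k4) = 0.641263
y(0.82) ≈ 0.6413

0.6413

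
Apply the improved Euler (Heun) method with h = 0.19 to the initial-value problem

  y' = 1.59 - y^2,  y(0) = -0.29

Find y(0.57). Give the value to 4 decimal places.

Heun: k1 = f(x_n, y_n); k2 = f(x_n + h, y_n + h·k1); y_{n+1} = y_n + (h/2)·(k1 + k2).
x=0.000000, y=-0.290000:
  k1 = f(0.000000, -0.290000) = 1.505900
  k2 = f(0.190000, -0.003879) = 1.589985
  y ← -0.290000 + (0.19/2)·(1.505900 + 1.589985) = 0.004109
x=0.190000, y=0.004109:
  k1 = f(0.190000, 0.004109) = 1.589983
  k2 = f(0.380000, 0.306206) = 1.496238
  y ← 0.004109 + (0.19/2)·(1.589983 + 1.496238) = 0.297300
x=0.380000, y=0.297300:
  k1 = f(0.380000, 0.297300) = 1.501613
  k2 = f(0.570000, 0.582606) = 1.250570
  y ← 0.297300 + (0.19/2)·(1.501613 + 1.250570) = 0.558757
y(0.57) ≈ 0.5588

0.5588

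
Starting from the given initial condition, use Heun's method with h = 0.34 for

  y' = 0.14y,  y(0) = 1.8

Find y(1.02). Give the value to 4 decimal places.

2.0762

Heun: k1 = f(t_n, y_n); k2 = f(t_n + h, y_n + h·k1); y_{n+1} = y_n + (h/2)·(k1 + k2).
t=0.000000, y=1.800000:
  k1 = f(0.000000, 1.800000) = 0.252000
  k2 = f(0.340000, 1.885680) = 0.263995
  y ← 1.800000 + (0.34/2)·(0.252000 + 0.263995) = 1.887719
t=0.340000, y=1.887719:
  k1 = f(0.340000, 1.887719) = 0.264281
  k2 = f(0.680000, 1.977575) = 0.276860
  y ← 1.887719 + (0.34/2)·(0.264281 + 0.276860) = 1.979713
t=0.680000, y=1.979713:
  k1 = f(0.680000, 1.979713) = 0.277160
  k2 = f(1.020000, 2.073948) = 0.290353
  y ← 1.979713 + (0.34/2)·(0.277160 + 0.290353) = 2.076190
y(1.02) ≈ 2.0762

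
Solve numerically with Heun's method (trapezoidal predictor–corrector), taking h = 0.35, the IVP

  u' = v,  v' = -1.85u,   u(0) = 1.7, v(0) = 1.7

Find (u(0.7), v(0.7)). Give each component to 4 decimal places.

2.0065, -1.0007

Heun on (u,v): k1 = f(t_n, state_n); k2 = f(t_n + h, state_n + h·k1); state_{n+1} = state_n + (h/2)·(k1 + k2).
0.000000: (1.700000, 1.700000)
  k1 = (1.700000, -3.145000)
  predictor → (2.295000, 0.599250)
  k2 = (0.599250, -4.245750)
  → (2.102369, 0.406619)
0.350000: (2.102369, 0.406619)
  k1 = (0.406619, -3.889382)
  predictor → (2.244685, -0.954665)
  k2 = (-0.954665, -4.152668)
  → (2.006461, -1.000740)
(u(0.7), v(0.7)) ≈ (2.0065, -1.0007)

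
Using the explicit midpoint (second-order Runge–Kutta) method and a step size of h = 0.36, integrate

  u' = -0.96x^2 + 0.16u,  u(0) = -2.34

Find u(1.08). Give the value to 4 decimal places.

-3.1869

Midpoint: k1 = f(x_n, u_n); k2 = f(x_n + h/2, u_n + (h/2)·k1); u_{n+1} = u_n + h·k2.
x=0.000000, u=-2.340000:
  k1 = f(0.000000, -2.340000) = -0.374400
  k2 = f(0.180000, -2.407392) = -0.416287
  u ← -2.340000 + 0.36·(-0.416287) = -2.489863
x=0.360000, u=-2.489863:
  k1 = f(0.360000, -2.489863) = -0.522794
  k2 = f(0.540000, -2.583966) = -0.693371
  u ← -2.489863 + 0.36·(-0.693371) = -2.739477
x=0.720000, u=-2.739477:
  k1 = f(0.720000, -2.739477) = -0.935980
  k2 = f(0.900000, -2.907953) = -1.242872
  u ← -2.739477 + 0.36·(-1.242872) = -3.186911
u(1.08) ≈ -3.1869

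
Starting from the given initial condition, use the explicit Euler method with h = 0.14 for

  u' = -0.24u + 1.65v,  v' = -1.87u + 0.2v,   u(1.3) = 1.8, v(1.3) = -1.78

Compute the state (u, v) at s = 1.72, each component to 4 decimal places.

0.1001, -2.9862

Euler on (u,v): u_{n+1} = u_n + h·u', v_{n+1} = v_n + h·v'.
1.300000: (1.800000, -1.780000); f=(-3.369000, -3.722000) → (1.328340, -2.301080)
1.440000: (1.328340, -2.301080); f=(-4.115584, -2.944212) → (0.752158, -2.713270)
1.580000: (0.752158, -2.713270); f=(-4.657413, -1.949190) → (0.100120, -2.986156)
(u(1.72), v(1.72)) ≈ (0.1001, -2.9862)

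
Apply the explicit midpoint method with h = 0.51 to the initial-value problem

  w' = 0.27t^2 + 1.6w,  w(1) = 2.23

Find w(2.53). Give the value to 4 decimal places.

Midpoint: k1 = f(t_n, w_n); k2 = f(t_n + h/2, w_n + (h/2)·k1); w_{n+1} = w_n + h·k2.
t=1.000000, w=2.230000:
  k1 = f(1.000000, 2.230000) = 3.838000
  k2 = f(1.255000, 3.208690) = 5.559161
  w ← 2.230000 + 0.51·5.559161 = 5.065172
t=1.510000, w=5.065172:
  k1 = f(1.510000, 5.065172) = 8.719902
  k2 = f(1.765000, 7.288747) = 12.503106
  w ← 5.065172 + 0.51·12.503106 = 11.441756
t=2.020000, w=11.441756:
  k1 = f(2.020000, 11.441756) = 19.408518
  k2 = f(2.275000, 16.390928) = 27.622904
  w ← 11.441756 + 0.51·27.622904 = 25.529437
w(2.53) ≈ 25.5294

25.5294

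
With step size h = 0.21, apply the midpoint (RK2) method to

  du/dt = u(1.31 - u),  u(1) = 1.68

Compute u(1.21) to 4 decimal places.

1.5767

Midpoint: k1 = f(t_n, u_n); k2 = f(t_n + h/2, u_n + (h/2)·k1); u_{n+1} = u_n + h·k2.
t=1.000000, u=1.680000:
  k1 = f(1.000000, 1.680000) = -0.621600
  k2 = f(1.105000, 1.614732) = -0.492061
  u ← 1.680000 + 0.21·(-0.492061) = 1.576667
u(1.21) ≈ 1.5767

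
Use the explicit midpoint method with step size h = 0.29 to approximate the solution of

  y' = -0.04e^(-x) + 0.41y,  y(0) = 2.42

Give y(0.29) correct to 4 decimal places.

2.7141

Midpoint: k1 = f(x_n, y_n); k2 = f(x_n + h/2, y_n + (h/2)·k1); y_{n+1} = y_n + h·k2.
x=0.000000, y=2.420000:
  k1 = f(0.000000, 2.420000) = 0.952200
  k2 = f(0.145000, 2.558069) = 1.014207
  y ← 2.420000 + 0.29·1.014207 = 2.714120
y(0.29) ≈ 2.7141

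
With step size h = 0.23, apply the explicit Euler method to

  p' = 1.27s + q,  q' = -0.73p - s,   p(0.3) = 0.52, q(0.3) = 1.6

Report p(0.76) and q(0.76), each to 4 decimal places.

1.4625, 1.1580

Euler on (p,q): p_{n+1} = p_n + h·p', q_{n+1} = q_n + h·q'.
0.300000: (0.520000, 1.600000); f=(1.981000, -0.679600) → (0.975630, 1.443692)
0.530000: (0.975630, 1.443692); f=(2.116792, -1.242210) → (1.462492, 1.157984)
(p(0.76), q(0.76)) ≈ (1.4625, 1.1580)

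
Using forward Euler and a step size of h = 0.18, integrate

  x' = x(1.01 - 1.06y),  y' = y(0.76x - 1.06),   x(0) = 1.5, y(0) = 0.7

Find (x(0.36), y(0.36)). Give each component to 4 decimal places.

Euler on (x,y): x_{n+1} = x_n + h·x', y_{n+1} = y_n + h·y'.
0.000000: (1.500000, 0.700000); f=(0.402000, 0.056000) → (1.572360, 0.710080)
0.180000: (1.572360, 0.710080); f=(0.404592, 0.095856) → (1.645187, 0.727334)
(x(0.36), y(0.36)) ≈ (1.6452, 0.7273)

1.6452, 0.7273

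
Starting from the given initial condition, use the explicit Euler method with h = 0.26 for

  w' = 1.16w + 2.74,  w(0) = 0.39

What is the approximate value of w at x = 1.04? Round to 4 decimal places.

Euler: w_{n+1} = w_n + h·f(x_n, w_n).
x=0.000000, w=0.390000: f=3.192400 → w ← 0.390000 + 0.26·3.192400 = 1.220024
x=0.260000, w=1.220024: f=4.155228 → w ← 1.220024 + 0.26·4.155228 = 2.300383
x=0.520000, w=2.300383: f=5.408445 → w ← 2.300383 + 0.26·5.408445 = 3.706579
x=0.780000, w=3.706579: f=7.039631 → w ← 3.706579 + 0.26·7.039631 = 5.536883
w(1.04) ≈ 5.5369

5.5369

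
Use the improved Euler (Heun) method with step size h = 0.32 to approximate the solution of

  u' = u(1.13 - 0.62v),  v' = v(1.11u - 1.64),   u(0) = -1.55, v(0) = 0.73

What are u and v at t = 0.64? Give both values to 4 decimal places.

-2.8747, 0.2079

Heun on (u,v): k1 = f(t_n, state_n); k2 = f(t_n + h, state_n + h·k1); state_{n+1} = state_n + (h/2)·(k1 + k2).
0.000000: (-1.550000, 0.730000)
  k1 = (-1.049970, -2.453165)
  predictor → (-1.885990, -0.055013)
  k2 = (-2.195496, 0.205388)
  → (-2.069275, 0.370356)
0.320000: (-2.069275, 0.370356)
  k1 = (-1.863133, -1.458051)
  predictor → (-2.665477, -0.096221)
  k2 = (-3.171003, 0.442488)
  → (-2.874736, 0.207866)
(u(0.64), v(0.64)) ≈ (-2.8747, 0.2079)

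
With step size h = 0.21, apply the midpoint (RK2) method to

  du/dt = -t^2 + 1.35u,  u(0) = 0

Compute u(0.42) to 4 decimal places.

Midpoint: k1 = f(t_n, u_n); k2 = f(t_n + h/2, u_n + (h/2)·k1); u_{n+1} = u_n + h·k2.
t=0.000000, u=0.000000:
  k1 = f(0.000000, 0.000000) = 0.000000
  k2 = f(0.105000, 0.000000) = -0.011025
  u ← 0.000000 + 0.21·(-0.011025) = -0.002315
t=0.210000, u=-0.002315:
  k1 = f(0.210000, -0.002315) = -0.047226
  k2 = f(0.315000, -0.007274) = -0.109045
  u ← -0.002315 + 0.21·(-0.109045) = -0.025215
u(0.42) ≈ -0.0252

-0.0252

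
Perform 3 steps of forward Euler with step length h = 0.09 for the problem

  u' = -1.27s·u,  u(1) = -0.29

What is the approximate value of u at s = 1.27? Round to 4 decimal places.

-0.1945

Euler: u_{n+1} = u_n + h·f(s_n, u_n).
s=1.000000, u=-0.290000: f=0.368300 → u ← -0.290000 + 0.09·0.368300 = -0.256853
s=1.090000, u=-0.256853: f=0.355562 → u ← -0.256853 + 0.09·0.355562 = -0.224852
s=1.180000, u=-0.224852: f=0.336964 → u ← -0.224852 + 0.09·0.336964 = -0.194526
u(1.27) ≈ -0.1945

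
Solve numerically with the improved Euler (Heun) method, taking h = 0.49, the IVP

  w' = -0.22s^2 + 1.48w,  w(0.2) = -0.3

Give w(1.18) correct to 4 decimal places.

-1.3636

Heun: k1 = f(s_n, w_n); k2 = f(s_n + h, w_n + h·k1); w_{n+1} = w_n + (h/2)·(k1 + k2).
s=0.200000, w=-0.300000:
  k1 = f(0.200000, -0.300000) = -0.452800
  k2 = f(0.690000, -0.521872) = -0.877113
  w ← -0.300000 + (0.49/2)·(-0.452800 + (-0.877113)) = -0.625829
s=0.690000, w=-0.625829:
  k1 = f(0.690000, -0.625829) = -1.030968
  k2 = f(1.180000, -1.131003) = -1.980213
  w ← -0.625829 + (0.49/2)·(-1.030968 + (-1.980213)) = -1.363568
w(1.18) ≈ -1.3636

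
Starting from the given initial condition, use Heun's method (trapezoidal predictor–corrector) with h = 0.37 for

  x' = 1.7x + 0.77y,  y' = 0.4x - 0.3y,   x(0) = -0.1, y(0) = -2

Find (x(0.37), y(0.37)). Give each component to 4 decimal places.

-0.9022, -1.8511

Heun on (x,y): k1 = f(t_n, state_n); k2 = f(t_n + h, state_n + h·k1); state_{n+1} = state_n + (h/2)·(k1 + k2).
0.000000: (-0.100000, -2.000000)
  k1 = (-1.710000, 0.560000)
  predictor → (-0.732700, -1.792800)
  k2 = (-2.626046, 0.244760)
  → (-0.902169, -1.851119)
(x(0.37), y(0.37)) ≈ (-0.9022, -1.8511)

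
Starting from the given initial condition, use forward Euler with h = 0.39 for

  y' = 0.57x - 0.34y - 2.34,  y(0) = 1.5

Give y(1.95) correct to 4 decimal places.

Euler: y_{n+1} = y_n + h·f(x_n, y_n).
x=0.000000, y=1.500000: f=-2.850000 → y ← 1.500000 + 0.39·(-2.850000) = 0.388500
x=0.390000, y=0.388500: f=-2.249790 → y ← 0.388500 + 0.39·(-2.249790) = -0.488918
x=0.780000, y=-0.488918: f=-1.729168 → y ← -0.488918 + 0.39·(-1.729168) = -1.163294
x=1.170000, y=-1.163294: f=-1.277580 → y ← -1.163294 + 0.39·(-1.277580) = -1.661550
x=1.560000, y=-1.661550: f=-0.885873 → y ← -1.661550 + 0.39·(-0.885873) = -2.007040
y(1.95) ≈ -2.0070

-2.0070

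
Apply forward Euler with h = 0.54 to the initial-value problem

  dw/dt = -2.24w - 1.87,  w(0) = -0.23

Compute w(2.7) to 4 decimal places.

Euler: w_{n+1} = w_n + h·f(t_n, w_n).
t=0.000000, w=-0.230000: f=-1.354800 → w ← -0.230000 + 0.54·(-1.354800) = -0.961592
t=0.540000, w=-0.961592: f=0.283966 → w ← -0.961592 + 0.54·0.283966 = -0.808250
t=1.080000, w=-0.808250: f=-0.059519 → w ← -0.808250 + 0.54·(-0.059519) = -0.840391
t=1.620000, w=-0.840391: f=0.012475 → w ← -0.840391 + 0.54·0.012475 = -0.833654
t=2.160000, w=-0.833654: f=-0.002615 → w ← -0.833654 + 0.54·(-0.002615) = -0.835066
w(2.7) ≈ -0.8351

-0.8351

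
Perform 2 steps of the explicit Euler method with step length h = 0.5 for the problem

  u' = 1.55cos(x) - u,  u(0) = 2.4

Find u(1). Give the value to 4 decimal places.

Euler: u_{n+1} = u_n + h·f(x_n, u_n).
x=0.000000, u=2.400000: f=-0.850000 → u ← 2.400000 + 0.5·(-0.850000) = 1.975000
x=0.500000, u=1.975000: f=-0.614747 → u ← 1.975000 + 0.5·(-0.614747) = 1.667626
u(1) ≈ 1.6676

1.6676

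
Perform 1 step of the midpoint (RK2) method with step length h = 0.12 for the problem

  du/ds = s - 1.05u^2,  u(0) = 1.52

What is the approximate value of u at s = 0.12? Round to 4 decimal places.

Midpoint: k1 = f(s_n, u_n); k2 = f(s_n + h/2, u_n + (h/2)·k1); u_{n+1} = u_n + h·k2.
s=0.000000, u=1.520000:
  k1 = f(0.000000, 1.520000) = -2.425920
  k2 = f(0.060000, 1.374445) = -1.923553
  u ← 1.520000 + 0.12·(-1.923553) = 1.289174
u(0.12) ≈ 1.2892

1.2892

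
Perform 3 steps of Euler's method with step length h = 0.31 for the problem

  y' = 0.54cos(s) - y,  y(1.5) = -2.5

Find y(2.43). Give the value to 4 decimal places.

-0.9304

Euler: y_{n+1} = y_n + h·f(s_n, y_n).
s=1.500000, y=-2.500000: f=2.538198 → y ← -2.500000 + 0.31·2.538198 = -1.713159
s=1.810000, y=-1.713159: f=1.585217 → y ← -1.713159 + 0.31·1.585217 = -1.221741
s=2.120000, y=-1.221741: f=0.939857 → y ← -1.221741 + 0.31·0.939857 = -0.930386
y(2.43) ≈ -0.9304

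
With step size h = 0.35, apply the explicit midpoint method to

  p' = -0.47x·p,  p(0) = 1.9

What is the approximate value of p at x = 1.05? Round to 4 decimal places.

Midpoint: k1 = f(x_n, p_n); k2 = f(x_n + h/2, p_n + (h/2)·k1); p_{n+1} = p_n + h·k2.
x=0.000000, p=1.900000:
  k1 = f(0.000000, 1.900000) = 0.000000
  k2 = f(0.175000, 1.900000) = -0.156275
  p ← 1.900000 + 0.35·(-0.156275) = 1.845304
x=0.350000, p=1.845304:
  k1 = f(0.350000, 1.845304) = -0.303552
  k2 = f(0.525000, 1.792182) = -0.442221
  p ← 1.845304 + 0.35·(-0.442221) = 1.690526
x=0.700000, p=1.690526:
  k1 = f(0.700000, 1.690526) = -0.556183
  k2 = f(0.875000, 1.593194) = -0.655201
  p ← 1.690526 + 0.35·(-0.655201) = 1.461206
p(1.05) ≈ 1.4612

1.4612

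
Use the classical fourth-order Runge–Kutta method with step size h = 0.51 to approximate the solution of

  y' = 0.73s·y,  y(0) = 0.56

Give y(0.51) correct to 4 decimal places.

0.6158

RK4: k1 = f(s_n, y_n); k2 = f(s_n + h/2, y_n + (h/2)·k1); k3 = f(s_n + h/2, y_n + (h/2)·k2); k4 = f(s_n + h, y_n + h·k3); y_{n+1} = y_n + (h/6)·(k1 + 2k2 + 2k3 + k4).
s=0.000000, y=0.560000:
  k1 = f(0.000000, 0.560000) = 0.000000
  k2 = f(0.255000, 0.560000) = 0.104244
  k3 = f(0.255000, 0.586582) = 0.109192
  k4 = f(0.510000, 0.615688) = 0.229221
  y ← 0.560000 + (0.51/6)·(k1 + 2k2 + 2k3 + k4) = 0.615768
y(0.51) ≈ 0.6158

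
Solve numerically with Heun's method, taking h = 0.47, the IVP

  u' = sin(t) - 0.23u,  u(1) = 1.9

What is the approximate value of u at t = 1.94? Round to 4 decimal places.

Heun: k1 = f(t_n, u_n); k2 = f(t_n + h, u_n + h·k1); u_{n+1} = u_n + (h/2)·(k1 + k2).
t=1.000000, u=1.900000:
  k1 = f(1.000000, 1.900000) = 0.404471
  k2 = f(1.470000, 2.090101) = 0.514201
  u ← 1.900000 + (0.47/2)·(0.404471 + 0.514201) = 2.115888
t=1.470000, u=2.115888:
  k1 = f(1.470000, 2.115888) = 0.508270
  k2 = f(1.940000, 2.354775) = 0.391017
  u ← 2.115888 + (0.47/2)·(0.508270 + 0.391017) = 2.327220
u(1.94) ≈ 2.3272

2.3272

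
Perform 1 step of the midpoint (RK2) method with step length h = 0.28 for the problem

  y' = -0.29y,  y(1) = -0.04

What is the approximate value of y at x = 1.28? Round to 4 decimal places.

Midpoint: k1 = f(x_n, y_n); k2 = f(x_n + h/2, y_n + (h/2)·k1); y_{n+1} = y_n + h·k2.
x=1.000000, y=-0.040000:
  k1 = f(1.000000, -0.040000) = 0.011600
  k2 = f(1.140000, -0.038376) = 0.011129
  y ← -0.040000 + 0.28·0.011129 = -0.036884
y(1.28) ≈ -0.0369

-0.0369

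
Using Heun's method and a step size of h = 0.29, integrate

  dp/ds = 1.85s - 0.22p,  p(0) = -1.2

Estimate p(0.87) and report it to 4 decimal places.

-0.3293

Heun: k1 = f(s_n, p_n); k2 = f(s_n + h, p_n + h·k1); p_{n+1} = p_n + (h/2)·(k1 + k2).
s=0.000000, p=-1.200000:
  k1 = f(0.000000, -1.200000) = 0.264000
  k2 = f(0.290000, -1.123440) = 0.783657
  p ← -1.200000 + (0.29/2)·(0.264000 + 0.783657) = -1.048090
s=0.290000, p=-1.048090:
  k1 = f(0.290000, -1.048090) = 0.767080
  k2 = f(0.580000, -0.825637) = 1.254640
  p ← -1.048090 + (0.29/2)·(0.767080 + 1.254640) = -0.754940
s=0.580000, p=-0.754940:
  k1 = f(0.580000, -0.754940) = 1.239087
  k2 = f(0.870000, -0.395605) = 1.696533
  p ← -0.754940 + (0.29/2)·(1.239087 + 1.696533) = -0.329275
p(0.87) ≈ -0.3293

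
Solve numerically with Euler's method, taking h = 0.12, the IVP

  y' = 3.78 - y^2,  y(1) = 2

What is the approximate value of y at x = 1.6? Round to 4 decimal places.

Euler: y_{n+1} = y_n + h·f(x_n, y_n).
x=1.000000, y=2.000000: f=-0.220000 → y ← 2.000000 + 0.12·(-0.220000) = 1.973600
x=1.120000, y=1.973600: f=-0.115097 → y ← 1.973600 + 0.12·(-0.115097) = 1.959788
x=1.240000, y=1.959788: f=-0.060770 → y ← 1.959788 + 0.12·(-0.060770) = 1.952496
x=1.360000, y=1.952496: f=-0.032240 → y ← 1.952496 + 0.12·(-0.032240) = 1.948627
x=1.480000, y=1.948627: f=-0.017147 → y ← 1.948627 + 0.12·(-0.017147) = 1.946569
y(1.6) ≈ 1.9466

1.9466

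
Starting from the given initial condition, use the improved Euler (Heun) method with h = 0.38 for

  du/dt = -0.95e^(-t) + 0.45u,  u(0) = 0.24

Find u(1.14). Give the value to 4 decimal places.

Heun: k1 = f(t_n, u_n); k2 = f(t_n + h, u_n + h·k1); u_{n+1} = u_n + (h/2)·(k1 + k2).
t=0.000000, u=0.240000:
  k1 = f(0.000000, 0.240000) = -0.842000
  k2 = f(0.380000, -0.079960) = -0.685650
  u ← 0.240000 + (0.38/2)·(-0.842000 + (-0.685650)) = -0.050254
t=0.380000, u=-0.050254:
  k1 = f(0.380000, -0.050254) = -0.672282
  k2 = f(0.760000, -0.305721) = -0.581858
  u ← -0.050254 + (0.38/2)·(-0.672282 + (-0.581858)) = -0.288540
t=0.760000, u=-0.288540:
  k1 = f(0.760000, -0.288540) = -0.574126
  k2 = f(1.140000, -0.506708) = -0.531847
  u ← -0.288540 + (0.38/2)·(-0.574126 + (-0.531847)) = -0.498675
u(1.14) ≈ -0.4987

-0.4987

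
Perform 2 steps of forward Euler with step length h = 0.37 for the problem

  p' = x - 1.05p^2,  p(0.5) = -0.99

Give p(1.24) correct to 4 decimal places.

-1.4101

Euler: p_{n+1} = p_n + h·f(x_n, p_n).
x=0.500000, p=-0.990000: f=-0.529105 → p ← -0.990000 + 0.37·(-0.529105) = -1.185769
x=0.870000, p=-1.185769: f=-0.606350 → p ← -1.185769 + 0.37·(-0.606350) = -1.410118
p(1.24) ≈ -1.4101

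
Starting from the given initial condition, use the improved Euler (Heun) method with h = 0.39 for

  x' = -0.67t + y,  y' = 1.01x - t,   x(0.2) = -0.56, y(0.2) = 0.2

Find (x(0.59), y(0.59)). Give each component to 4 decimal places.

-0.6434, -0.1696

Heun on (x,y): k1 = f(t_n, state_n); k2 = f(t_n + h, state_n + h·k1); state_{n+1} = state_n + (h/2)·(k1 + k2).
0.200000: (-0.560000, 0.200000)
  k1 = (0.066000, -0.765600)
  predictor → (-0.534260, -0.098584)
  k2 = (-0.493884, -1.129603)
  → (-0.643437, -0.169565)
(x(0.59), y(0.59)) ≈ (-0.6434, -0.1696)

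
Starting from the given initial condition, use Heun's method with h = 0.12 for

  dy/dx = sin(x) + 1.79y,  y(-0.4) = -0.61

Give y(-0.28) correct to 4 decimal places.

-0.8001

Heun: k1 = f(x_n, y_n); k2 = f(x_n + h, y_n + h·k1); y_{n+1} = y_n + (h/2)·(k1 + k2).
x=-0.400000, y=-0.610000:
  k1 = f(-0.400000, -0.610000) = -1.481318
  k2 = f(-0.280000, -0.787758) = -1.686443
  y ← -0.610000 + (0.12/2)·(-1.481318 + (-1.686443)) = -0.800066
y(-0.28) ≈ -0.8001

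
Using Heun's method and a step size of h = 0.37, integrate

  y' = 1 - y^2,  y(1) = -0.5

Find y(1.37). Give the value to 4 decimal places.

Heun: k1 = f(t_n, y_n); k2 = f(t_n + h, y_n + h·k1); y_{n+1} = y_n + (h/2)·(k1 + k2).
t=1.000000, y=-0.500000:
  k1 = f(1.000000, -0.500000) = 0.750000
  k2 = f(1.370000, -0.222500) = 0.950494
  y ← -0.500000 + (0.37/2)·(0.750000 + 0.950494) = -0.185409
y(1.37) ≈ -0.1854

-0.1854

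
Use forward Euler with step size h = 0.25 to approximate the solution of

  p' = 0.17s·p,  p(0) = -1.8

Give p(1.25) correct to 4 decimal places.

Euler: p_{n+1} = p_n + h·f(s_n, p_n).
s=0.000000, p=-1.800000: f=0.000000 → p ← -1.800000 + 0.25·0.000000 = -1.800000
s=0.250000, p=-1.800000: f=-0.076500 → p ← -1.800000 + 0.25·(-0.076500) = -1.819125
s=0.500000, p=-1.819125: f=-0.154626 → p ← -1.819125 + 0.25·(-0.154626) = -1.857781
s=0.750000, p=-1.857781: f=-0.236867 → p ← -1.857781 + 0.25·(-0.236867) = -1.916998
s=1.000000, p=-1.916998: f=-0.325890 → p ← -1.916998 + 0.25·(-0.325890) = -1.998471
p(1.25) ≈ -1.9985

-1.9985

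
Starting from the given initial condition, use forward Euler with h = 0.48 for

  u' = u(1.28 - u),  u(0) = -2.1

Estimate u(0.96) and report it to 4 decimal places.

-23.4478

Euler: u_{n+1} = u_n + h·f(s_n, u_n).
s=0.000000, u=-2.100000: f=-7.098000 → u ← -2.100000 + 0.48·(-7.098000) = -5.507040
s=0.480000, u=-5.507040: f=-37.376501 → u ← -5.507040 + 0.48·(-37.376501) = -23.447760
u(0.96) ≈ -23.4478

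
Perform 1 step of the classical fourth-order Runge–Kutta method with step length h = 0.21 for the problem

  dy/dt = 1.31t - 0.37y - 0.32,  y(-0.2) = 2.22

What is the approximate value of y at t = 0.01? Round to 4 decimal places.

1.9646

RK4: k1 = f(t_n, y_n); k2 = f(t_n + h/2, y_n + (h/2)·k1); k3 = f(t_n + h/2, y_n + (h/2)·k2); k4 = f(t_n + h, y_n + h·k3); y_{n+1} = y_n + (h/6)·(k1 + 2k2 + 2k3 + k4).
t=-0.200000, y=2.220000:
  k1 = f(-0.200000, 2.220000) = -1.403400
  k2 = f(-0.095000, 2.072643) = -1.211328
  k3 = f(-0.095000, 2.092811) = -1.218790
  k4 = f(0.010000, 1.964054) = -1.033600
  y ← 2.220000 + (0.21/6)·(k1 + 2k2 + 2k3 + k4) = 1.964597
y(0.01) ≈ 1.9646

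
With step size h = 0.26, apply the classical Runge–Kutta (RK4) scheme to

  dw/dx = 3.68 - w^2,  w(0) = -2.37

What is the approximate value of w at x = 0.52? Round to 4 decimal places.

-12.2650

RK4: k1 = f(x_n, w_n); k2 = f(x_n + h/2, w_n + (h/2)·k1); k3 = f(x_n + h/2, w_n + (h/2)·k2); k4 = f(x_n + h, w_n + h·k3); w_{n+1} = w_n + (h/6)·(k1 + 2k2 + 2k3 + k4).
x=0.000000, w=-2.370000:
  k1 = f(0.000000, -2.370000) = -1.936900
  k2 = f(0.130000, -2.621797) = -3.193820
  k3 = f(0.130000, -2.785197) = -4.077320
  k4 = f(0.260000, -3.430103) = -8.085608
  w ← -2.370000 + (0.26/6)·(k1 + 2k2 + 2k3 + k4) = -3.434474
x=0.260000, w=-3.434474:
  k1 = f(0.260000, -3.434474) = -8.115612
  k2 = f(0.390000, -4.489504) = -16.475643
  k3 = f(0.390000, -5.576308) = -27.415207
  k4 = f(0.520000, -10.562428) = -107.884882
  w ← -3.434474 + (0.26/6)·(k1 + 2k2 + 2k3 + k4) = -12.265036
w(0.52) ≈ -12.2650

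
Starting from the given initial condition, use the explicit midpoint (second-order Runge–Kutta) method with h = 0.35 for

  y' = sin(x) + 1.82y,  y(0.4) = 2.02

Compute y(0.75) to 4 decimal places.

Midpoint: k1 = f(x_n, y_n); k2 = f(x_n + h/2, y_n + (h/2)·k1); y_{n+1} = y_n + h·k2.
x=0.400000, y=2.020000:
  k1 = f(0.400000, 2.020000) = 4.065818
  k2 = f(0.575000, 2.731518) = 5.515198
  y ← 2.020000 + 0.35·5.515198 = 3.950319
y(0.75) ≈ 3.9503

3.9503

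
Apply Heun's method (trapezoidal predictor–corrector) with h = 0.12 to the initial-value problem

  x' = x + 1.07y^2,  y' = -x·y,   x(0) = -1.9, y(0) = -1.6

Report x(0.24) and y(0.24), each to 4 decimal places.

Heun on (x,y): k1 = f(t_n, state_n); k2 = f(t_n + h, state_n + h·k1); state_{n+1} = state_n + (h/2)·(k1 + k2).
0.000000: (-1.900000, -1.600000)
  k1 = (0.839200, -3.040000)
  predictor → (-1.799296, -1.964800)
  k2 = (2.331374, -3.535257)
  → (-1.709766, -1.994515)
0.120000: (-1.709766, -1.994515)
  k1 = (2.546793, -3.410154)
  predictor → (-1.404150, -2.403734)
  k2 = (4.778242, -3.375204)
  → (-1.270264, -2.401637)
(x(0.24), y(0.24)) ≈ (-1.2703, -2.4016)

-1.2703, -2.4016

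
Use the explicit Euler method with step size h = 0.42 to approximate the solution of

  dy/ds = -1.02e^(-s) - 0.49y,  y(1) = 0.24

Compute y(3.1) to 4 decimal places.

Euler: y_{n+1} = y_n + h·f(s_n, y_n).
s=1.000000, y=0.240000: f=-0.492837 → y ← 0.240000 + 0.42·(-0.492837) = 0.033008
s=1.420000, y=0.033008: f=-0.262722 → y ← 0.033008 + 0.42·(-0.262722) = -0.077335
s=1.840000, y=-0.077335: f=-0.124100 → y ← -0.077335 + 0.42·(-0.124100) = -0.129457
s=2.260000, y=-0.129457: f=-0.043004 → y ← -0.129457 + 0.42·(-0.043004) = -0.147518
s=2.680000, y=-0.147518: f=0.002350 → y ← -0.147518 + 0.42·0.002350 = -0.146532
y(3.1) ≈ -0.1465

-0.1465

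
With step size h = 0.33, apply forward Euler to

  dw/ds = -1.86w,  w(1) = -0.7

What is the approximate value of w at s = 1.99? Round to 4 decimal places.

-0.0403

Euler: w_{n+1} = w_n + h·f(s_n, w_n).
s=1.000000, w=-0.700000: f=1.302000 → w ← -0.700000 + 0.33·1.302000 = -0.270340
s=1.330000, w=-0.270340: f=0.502832 → w ← -0.270340 + 0.33·0.502832 = -0.104405
s=1.660000, w=-0.104405: f=0.194194 → w ← -0.104405 + 0.33·0.194194 = -0.040321
w(1.99) ≈ -0.0403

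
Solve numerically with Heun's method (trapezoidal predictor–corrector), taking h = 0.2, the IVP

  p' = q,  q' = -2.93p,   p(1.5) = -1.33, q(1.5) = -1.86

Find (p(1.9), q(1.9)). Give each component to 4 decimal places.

-1.7232, 0.0370

Heun on (p,q): k1 = f(t_n, state_n); k2 = f(t_n + h, state_n + h·k1); state_{n+1} = state_n + (h/2)·(k1 + k2).
1.500000: (-1.330000, -1.860000)
  k1 = (-1.860000, 3.896900)
  predictor → (-1.702000, -1.080620)
  k2 = (-1.080620, 4.986860)
  → (-1.624062, -0.971624)
1.700000: (-1.624062, -0.971624)
  k1 = (-0.971624, 4.758502)
  predictor → (-1.818387, -0.019924)
  k2 = (-0.019924, 5.327873)
  → (-1.723217, 0.037013)
(p(1.9), q(1.9)) ≈ (-1.7232, 0.0370)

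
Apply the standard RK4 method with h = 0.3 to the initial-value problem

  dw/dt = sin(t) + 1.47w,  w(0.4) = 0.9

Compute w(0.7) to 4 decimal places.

1.5914

RK4: k1 = f(t_n, w_n); k2 = f(t_n + h/2, w_n + (h/2)·k1); k3 = f(t_n + h/2, w_n + (h/2)·k2); k4 = f(t_n + h, w_n + h·k3); w_{n+1} = w_n + (h/6)·(k1 + 2k2 + 2k3 + k4).
t=0.400000, w=0.900000:
  k1 = f(0.400000, 0.900000) = 1.712418
  k2 = f(0.550000, 1.156863) = 2.223275
  k3 = f(0.550000, 1.233491) = 2.335919
  k4 = f(0.700000, 1.600776) = 2.997358
  w ← 0.900000 + (0.3/6)·(k1 + 2k2 + 2k3 + k4) = 1.591408
w(0.7) ≈ 1.5914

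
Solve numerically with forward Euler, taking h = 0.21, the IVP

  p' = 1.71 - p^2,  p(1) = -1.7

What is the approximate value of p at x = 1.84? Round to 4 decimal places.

-5.0413

Euler: p_{n+1} = p_n + h·f(x_n, p_n).
x=1.000000, p=-1.700000: f=-1.180000 → p ← -1.700000 + 0.21·(-1.180000) = -1.947800
x=1.210000, p=-1.947800: f=-2.083925 → p ← -1.947800 + 0.21·(-2.083925) = -2.385424
x=1.420000, p=-2.385424: f=-3.980249 → p ← -2.385424 + 0.21·(-3.980249) = -3.221276
x=1.630000, p=-3.221276: f=-8.666622 → p ← -3.221276 + 0.21·(-8.666622) = -5.041267
p(1.84) ≈ -5.0413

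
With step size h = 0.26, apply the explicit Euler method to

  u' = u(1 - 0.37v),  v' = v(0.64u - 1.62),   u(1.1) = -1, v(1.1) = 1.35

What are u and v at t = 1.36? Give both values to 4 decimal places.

-1.1301, 0.5567

Euler on (u,v): u_{n+1} = u_n + h·u', v_{n+1} = v_n + h·v'.
1.100000: (-1.000000, 1.350000); f=(-0.500500, -3.051000) → (-1.130130, 0.556740)
(u(1.36), v(1.36)) ≈ (-1.1301, 0.5567)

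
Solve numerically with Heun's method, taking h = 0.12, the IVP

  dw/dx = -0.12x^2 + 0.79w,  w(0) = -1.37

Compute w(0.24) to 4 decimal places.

-1.6562

Heun: k1 = f(x_n, w_n); k2 = f(x_n + h, w_n + h·k1); w_{n+1} = w_n + (h/2)·(k1 + k2).
x=0.000000, w=-1.370000:
  k1 = f(0.000000, -1.370000) = -1.082300
  k2 = f(0.120000, -1.499876) = -1.186630
  w ← -1.370000 + (0.12/2)·(-1.082300 + (-1.186630)) = -1.506136
x=0.120000, w=-1.506136:
  k1 = f(0.120000, -1.506136) = -1.191575
  k2 = f(0.240000, -1.649125) = -1.309721
  w ← -1.506136 + (0.12/2)·(-1.191575 + (-1.309721)) = -1.656214
w(0.24) ≈ -1.6562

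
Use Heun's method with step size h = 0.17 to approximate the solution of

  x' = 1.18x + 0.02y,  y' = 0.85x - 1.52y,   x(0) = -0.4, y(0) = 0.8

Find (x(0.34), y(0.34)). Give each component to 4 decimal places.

Heun on (x,y): k1 = f(t_n, state_n); k2 = f(t_n + h, state_n + h·k1); state_{n+1} = state_n + (h/2)·(k1 + k2).
0.000000: (-0.400000, 0.800000)
  k1 = (-0.456000, -1.556000)
  predictor → (-0.477520, 0.535480)
  k2 = (-0.552764, -1.219822)
  → (-0.485745, 0.564055)
0.170000: (-0.485745, 0.564055)
  k1 = (-0.561898, -1.270247)
  predictor → (-0.581268, 0.348113)
  k2 = (-0.678933, -1.023209)
  → (-0.591216, 0.369111)
(x(0.34), y(0.34)) ≈ (-0.5912, 0.3691)

-0.5912, 0.3691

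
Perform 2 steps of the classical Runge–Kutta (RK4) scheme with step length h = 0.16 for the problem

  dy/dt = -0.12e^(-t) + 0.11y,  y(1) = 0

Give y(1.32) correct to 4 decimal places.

-0.0123

RK4: k1 = f(t_n, y_n); k2 = f(t_n + h/2, y_n + (h/2)·k1); k3 = f(t_n + h/2, y_n + (h/2)·k2); k4 = f(t_n + h, y_n + h·k3); y_{n+1} = y_n + (h/6)·(k1 + 2k2 + 2k3 + k4).
t=1.000000, y=0.000000:
  k1 = f(1.000000, 0.000000) = -0.044146
  k2 = f(1.080000, -0.003532) = -0.041140
  k3 = f(1.080000, -0.003291) = -0.041113
  k4 = f(1.160000, -0.006578) = -0.038342
  y ← 0.000000 + (0.16/6)·(k1 + 2k2 + 2k3 + k4) = -0.006587
t=1.160000, y=-0.006587:
  k1 = f(1.160000, -0.006587) = -0.038343
  k2 = f(1.240000, -0.009654) = -0.035788
  k3 = f(1.240000, -0.009450) = -0.035766
  k4 = f(1.320000, -0.012309) = -0.033410
  y ← -0.006587 + (0.16/6)·(k1 + 2k2 + 2k3 + k4) = -0.012316
y(1.32) ≈ -0.0123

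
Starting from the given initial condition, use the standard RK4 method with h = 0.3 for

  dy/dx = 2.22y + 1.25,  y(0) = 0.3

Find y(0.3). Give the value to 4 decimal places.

RK4: k1 = f(x_n, y_n); k2 = f(x_n + h/2, y_n + (h/2)·k1); k3 = f(x_n + h/2, y_n + (h/2)·k2); k4 = f(x_n + h, y_n + h·k3); y_{n+1} = y_n + (h/6)·(k1 + 2k2 + 2k3 + k4).
x=0.000000, y=0.300000:
  k1 = f(0.000000, 0.300000) = 1.916000
  k2 = f(0.150000, 0.587400) = 2.554028
  k3 = f(0.150000, 0.683104) = 2.766491
  k4 = f(0.300000, 1.129947) = 3.758483
  y ← 0.300000 + (0.3/6)·(k1 + 2k2 + 2k3 + k4) = 1.115776
y(0.3) ≈ 1.1158

1.1158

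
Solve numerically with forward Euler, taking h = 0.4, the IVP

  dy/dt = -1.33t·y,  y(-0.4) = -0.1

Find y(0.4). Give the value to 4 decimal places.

-0.1213

Euler: y_{n+1} = y_n + h·f(t_n, y_n).
t=-0.400000, y=-0.100000: f=-0.053200 → y ← -0.100000 + 0.4·(-0.053200) = -0.121280
t=0.000000, y=-0.121280: f=0.000000 → y ← -0.121280 + 0.4·0.000000 = -0.121280
y(0.4) ≈ -0.1213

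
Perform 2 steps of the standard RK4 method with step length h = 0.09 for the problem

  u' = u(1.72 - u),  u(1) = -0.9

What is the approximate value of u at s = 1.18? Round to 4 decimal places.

-1.5140

RK4: k1 = f(s_n, u_n); k2 = f(s_n + h/2, u_n + (h/2)·k1); k3 = f(s_n + h/2, u_n + (h/2)·k2); k4 = f(s_n + h, u_n + h·k3); u_{n+1} = u_n + (h/6)·(k1 + 2k2 + 2k3 + k4).
s=1.000000, u=-0.900000:
  k1 = f(1.000000, -0.900000) = -2.358000
  k2 = f(1.045000, -1.006110) = -2.742767
  k3 = f(1.045000, -1.023424) = -2.807688
  k4 = f(1.090000, -1.152692) = -3.311329
  u ← -0.900000 + (0.09/6)·(k1 + 2k2 + 2k3 + k4) = -1.151554
s=1.090000, u=-1.151554:
  k1 = f(1.090000, -1.151554) = -3.306748
  k2 = f(1.135000, -1.300357) = -3.927543
  k3 = f(1.135000, -1.328293) = -4.049026
  k4 = f(1.180000, -1.515966) = -4.905614
  u ← -1.151554 + (0.09/6)·(k1 + 2k2 + 2k3 + k4) = -1.514036
u(1.18) ≈ -1.5140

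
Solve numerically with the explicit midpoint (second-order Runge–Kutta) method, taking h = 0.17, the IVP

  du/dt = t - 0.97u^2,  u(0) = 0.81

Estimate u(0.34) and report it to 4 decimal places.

0.6926

Midpoint: k1 = f(t_n, u_n); k2 = f(t_n + h/2, u_n + (h/2)·k1); u_{n+1} = u_n + h·k2.
t=0.000000, u=0.810000:
  k1 = f(0.000000, 0.810000) = -0.636417
  k2 = f(0.085000, 0.755905) = -0.469250
  u ← 0.810000 + 0.17·(-0.469250) = 0.730228
t=0.170000, u=0.730228:
  k1 = f(0.170000, 0.730228) = -0.347235
  k2 = f(0.255000, 0.700713) = -0.221268
  u ← 0.730228 + 0.17·(-0.221268) = 0.692612
u(0.34) ≈ 0.6926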